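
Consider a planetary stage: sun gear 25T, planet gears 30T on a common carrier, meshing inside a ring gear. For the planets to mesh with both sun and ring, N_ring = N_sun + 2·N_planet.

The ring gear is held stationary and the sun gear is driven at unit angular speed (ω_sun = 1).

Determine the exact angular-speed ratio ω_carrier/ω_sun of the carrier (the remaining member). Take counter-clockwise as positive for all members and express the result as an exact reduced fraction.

5/22

N_ring = 25 + 2·30 = 85
25(ω_s−ω_c) = −85(ω_r−ω_c),  ω_r=0, ω_s=1
25(1−ω_c) = −85(0−ω_c)  ⇒  110ω_c = 25  ⇒  ω_c = 5/22
ω_c/ω_s = 5/22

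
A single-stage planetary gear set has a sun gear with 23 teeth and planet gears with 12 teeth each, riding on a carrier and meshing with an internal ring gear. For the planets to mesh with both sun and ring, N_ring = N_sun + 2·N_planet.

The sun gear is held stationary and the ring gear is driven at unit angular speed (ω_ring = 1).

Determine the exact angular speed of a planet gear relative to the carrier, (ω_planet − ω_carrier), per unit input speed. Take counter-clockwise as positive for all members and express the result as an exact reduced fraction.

N_ring = 23 + 2·12 = 47
23(ω_s−ω_c) = −47(ω_r−ω_c),  ω_s=0, ω_r=1
23(0−ω_c) = −47(1−ω_c)  ⇒  70ω_c = 47  ⇒  ω_c = 47/70
sun–planet: 23·(0−47/70) = −12·(ω_p−ω_c)  ⇒  ω_p−ω_c = −(23/12)·(-47/70) = 1081/840

1081/840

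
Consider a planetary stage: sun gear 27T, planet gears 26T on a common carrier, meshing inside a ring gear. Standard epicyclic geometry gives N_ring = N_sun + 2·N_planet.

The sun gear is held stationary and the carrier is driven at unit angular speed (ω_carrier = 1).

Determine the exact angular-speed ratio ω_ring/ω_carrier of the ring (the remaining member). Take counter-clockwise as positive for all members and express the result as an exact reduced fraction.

106/79

N_ring = 27 + 2·26 = 79
27(ω_s−ω_c) = −79(ω_r−ω_c),  ω_s=0, ω_c=1
ω_r = 1 − (27/79)(0−1) = 106/79
ω_r/ω_c = 106/79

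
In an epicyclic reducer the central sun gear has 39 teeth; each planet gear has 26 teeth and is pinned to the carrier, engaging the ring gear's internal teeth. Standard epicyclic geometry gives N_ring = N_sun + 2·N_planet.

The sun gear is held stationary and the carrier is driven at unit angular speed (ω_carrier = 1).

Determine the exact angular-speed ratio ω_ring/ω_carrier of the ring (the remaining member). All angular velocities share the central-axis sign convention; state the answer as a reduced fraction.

10/7

N_ring = 39 + 2·26 = 91
39(ω_s−ω_c) = −91(ω_r−ω_c),  ω_s=0, ω_c=1
ω_r = 1 − (39/91)(0−1) = 10/7
ω_r/ω_c = 10/7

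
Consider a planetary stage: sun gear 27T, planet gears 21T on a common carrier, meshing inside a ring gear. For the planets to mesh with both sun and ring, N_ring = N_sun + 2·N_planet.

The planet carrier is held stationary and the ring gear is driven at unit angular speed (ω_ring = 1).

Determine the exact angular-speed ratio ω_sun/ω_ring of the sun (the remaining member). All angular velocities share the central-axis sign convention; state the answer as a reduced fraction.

N_ring = 27 + 2·21 = 69
27(ω_s−ω_c) = −69(ω_r−ω_c),  ω_c=0, ω_r=1
ω_s = 0 − (69/27)(1−0) = -23/9
ω_s/ω_r = -23/9

-23/9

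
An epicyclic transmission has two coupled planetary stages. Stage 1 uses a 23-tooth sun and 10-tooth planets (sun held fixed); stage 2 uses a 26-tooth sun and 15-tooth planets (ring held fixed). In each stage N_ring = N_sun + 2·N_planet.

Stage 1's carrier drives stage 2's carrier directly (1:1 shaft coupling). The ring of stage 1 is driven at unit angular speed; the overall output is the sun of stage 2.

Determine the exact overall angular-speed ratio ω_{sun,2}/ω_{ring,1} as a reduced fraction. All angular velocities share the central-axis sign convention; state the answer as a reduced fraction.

1763/858

Stage 1: N_ring = 23 + 2·10 = 43
Stage 1: 23(ω_s−ω_c) = −43(ω_r−ω_c),  ω_s=0, ω_r=1
Stage 1: 23(0−ω_c) = −43(1−ω_c)  ⇒  66ω_c = 43  ⇒  ω_c = 43/66
  ⇒ ω_c¹/ω_r¹ = 43/66
Stage 2: N_ring = 26 + 2·15 = 56
Stage 2: 26(ω_s−ω_c) = −56(ω_r−ω_c),  ω_r=0, ω_c=1
Stage 2: ω_s = 1 − (56/26)(0−1) = 41/13
  ⇒ ω_s²/ω_c² = 41/13
Coupling ω_c² = ω_c¹ ⇒ overall = 43/66 × 41/13 = 1763/858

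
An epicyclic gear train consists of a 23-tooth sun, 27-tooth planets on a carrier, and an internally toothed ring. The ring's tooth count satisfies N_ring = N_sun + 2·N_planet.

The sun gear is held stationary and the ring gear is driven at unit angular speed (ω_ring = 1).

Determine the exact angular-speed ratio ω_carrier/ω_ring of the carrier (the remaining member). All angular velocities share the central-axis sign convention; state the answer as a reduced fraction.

N_ring = 23 + 2·27 = 77
23(ω_s−ω_c) = −77(ω_r−ω_c),  ω_s=0, ω_r=1
23(0−ω_c) = −77(1−ω_c)  ⇒  100ω_c = 77  ⇒  ω_c = 77/100
ω_c/ω_r = 77/100

77/100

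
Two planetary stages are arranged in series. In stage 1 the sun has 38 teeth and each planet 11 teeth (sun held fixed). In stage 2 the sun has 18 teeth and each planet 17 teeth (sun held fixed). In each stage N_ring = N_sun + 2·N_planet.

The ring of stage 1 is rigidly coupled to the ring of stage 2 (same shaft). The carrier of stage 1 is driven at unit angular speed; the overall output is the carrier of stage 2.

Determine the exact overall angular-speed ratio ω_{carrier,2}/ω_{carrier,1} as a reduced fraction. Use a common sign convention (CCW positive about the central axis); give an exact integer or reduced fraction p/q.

91/75

Stage 1: N_ring = 38 + 2·11 = 60
Stage 1: 38(ω_s−ω_c) = −60(ω_r−ω_c),  ω_s=0, ω_c=1
Stage 1: ω_r = 1 − (38/60)(0−1) = 49/30
  ⇒ ω_r¹/ω_c¹ = 49/30
Stage 2: N_ring = 18 + 2·17 = 52
Stage 2: 18(ω_s−ω_c) = −52(ω_r−ω_c),  ω_s=0, ω_r=1
Stage 2: 18(0−ω_c) = −52(1−ω_c)  ⇒  70ω_c = 52  ⇒  ω_c = 26/35
  ⇒ ω_c²/ω_r² = 26/35
Coupling ω_r² = ω_r¹ ⇒ overall = 49/30 × 26/35 = 91/75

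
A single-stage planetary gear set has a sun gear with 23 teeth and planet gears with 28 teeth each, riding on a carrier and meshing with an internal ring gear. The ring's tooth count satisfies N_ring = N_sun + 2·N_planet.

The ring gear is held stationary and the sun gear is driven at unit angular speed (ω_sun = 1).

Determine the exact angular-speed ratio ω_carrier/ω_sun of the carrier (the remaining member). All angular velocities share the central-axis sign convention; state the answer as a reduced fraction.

N_ring = 23 + 2·28 = 79
23(ω_s−ω_c) = −79(ω_r−ω_c),  ω_r=0, ω_s=1
23(1−ω_c) = −79(0−ω_c)  ⇒  102ω_c = 23  ⇒  ω_c = 23/102
ω_c/ω_s = 23/102

23/102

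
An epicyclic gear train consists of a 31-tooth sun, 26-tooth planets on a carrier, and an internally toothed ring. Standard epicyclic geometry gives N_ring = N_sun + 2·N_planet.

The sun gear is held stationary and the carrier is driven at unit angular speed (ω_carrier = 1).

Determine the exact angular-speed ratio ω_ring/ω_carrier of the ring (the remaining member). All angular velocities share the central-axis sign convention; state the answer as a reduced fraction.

114/83

N_ring = 31 + 2·26 = 83
31(ω_s−ω_c) = −83(ω_r−ω_c),  ω_s=0, ω_c=1
ω_r = 1 − (31/83)(0−1) = 114/83
ω_r/ω_c = 114/83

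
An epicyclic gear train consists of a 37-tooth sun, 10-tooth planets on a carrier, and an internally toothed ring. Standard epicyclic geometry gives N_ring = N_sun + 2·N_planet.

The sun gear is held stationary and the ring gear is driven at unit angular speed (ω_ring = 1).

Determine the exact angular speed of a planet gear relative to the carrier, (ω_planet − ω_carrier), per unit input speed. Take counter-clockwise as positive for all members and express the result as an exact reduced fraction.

N_ring = 37 + 2·10 = 57
37(ω_s−ω_c) = −57(ω_r−ω_c),  ω_s=0, ω_r=1
37(0−ω_c) = −57(1−ω_c)  ⇒  94ω_c = 57  ⇒  ω_c = 57/94
sun–planet: 37·(0−57/94) = −10·(ω_p−ω_c)  ⇒  ω_p−ω_c = −(37/10)·(-57/94) = 2109/940

2109/940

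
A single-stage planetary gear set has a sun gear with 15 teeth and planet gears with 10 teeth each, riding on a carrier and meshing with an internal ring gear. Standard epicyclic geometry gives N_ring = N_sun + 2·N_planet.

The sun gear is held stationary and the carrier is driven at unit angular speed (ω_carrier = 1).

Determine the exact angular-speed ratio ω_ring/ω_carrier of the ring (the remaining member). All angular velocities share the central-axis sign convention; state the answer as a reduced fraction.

10/7

N_ring = 15 + 2·10 = 35
15(ω_s−ω_c) = −35(ω_r−ω_c),  ω_s=0, ω_c=1
ω_r = 1 − (15/35)(0−1) = 10/7
ω_r/ω_c = 10/7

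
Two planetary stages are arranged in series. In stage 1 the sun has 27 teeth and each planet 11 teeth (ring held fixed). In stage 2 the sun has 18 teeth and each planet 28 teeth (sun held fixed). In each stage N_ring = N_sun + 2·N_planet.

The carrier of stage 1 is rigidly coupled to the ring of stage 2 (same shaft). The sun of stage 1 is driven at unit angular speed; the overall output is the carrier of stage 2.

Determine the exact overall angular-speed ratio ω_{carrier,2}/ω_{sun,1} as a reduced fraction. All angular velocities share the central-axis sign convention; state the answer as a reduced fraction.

Stage 1: N_ring = 27 + 2·11 = 49
Stage 1: 27(ω_s−ω_c) = −49(ω_r−ω_c),  ω_r=0, ω_s=1
Stage 1: 27(1−ω_c) = −49(0−ω_c)  ⇒  76ω_c = 27  ⇒  ω_c = 27/76
  ⇒ ω_c¹/ω_s¹ = 27/76
Stage 2: N_ring = 18 + 2·28 = 74
Stage 2: 18(ω_s−ω_c) = −74(ω_r−ω_c),  ω_s=0, ω_r=1
Stage 2: 18(0−ω_c) = −74(1−ω_c)  ⇒  92ω_c = 74  ⇒  ω_c = 37/46
  ⇒ ω_c²/ω_r² = 37/46
Coupling ω_r² = ω_c¹ ⇒ overall = 27/76 × 37/46 = 999/3496

999/3496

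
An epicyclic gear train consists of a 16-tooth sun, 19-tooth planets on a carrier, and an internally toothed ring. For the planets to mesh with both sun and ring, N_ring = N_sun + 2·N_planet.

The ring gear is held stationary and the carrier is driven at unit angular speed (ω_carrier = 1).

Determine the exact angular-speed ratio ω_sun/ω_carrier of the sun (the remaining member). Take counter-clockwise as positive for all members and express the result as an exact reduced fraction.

N_ring = 16 + 2·19 = 54
16(ω_s−ω_c) = −54(ω_r−ω_c),  ω_r=0, ω_c=1
ω_s = 1 − (54/16)(0−1) = 35/8
ω_s/ω_c = 35/8

35/8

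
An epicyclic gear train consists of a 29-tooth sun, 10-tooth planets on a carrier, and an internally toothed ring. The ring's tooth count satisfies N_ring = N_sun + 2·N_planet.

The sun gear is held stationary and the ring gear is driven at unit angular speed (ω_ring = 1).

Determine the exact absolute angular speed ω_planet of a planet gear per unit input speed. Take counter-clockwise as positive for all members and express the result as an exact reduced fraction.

N_ring = 29 + 2·10 = 49
29(ω_s−ω_c) = −49(ω_r−ω_c),  ω_s=0, ω_r=1
29(0−ω_c) = −49(1−ω_c)  ⇒  78ω_c = 49  ⇒  ω_c = 49/78
sun–planet: 29·(0−49/78) = −10·(ω_p−ω_c)  ⇒  ω_p−ω_c = −(29/10)·(-49/78) = 1421/780
ω_p = 49/78 + 1421/780 = 49/20

49/20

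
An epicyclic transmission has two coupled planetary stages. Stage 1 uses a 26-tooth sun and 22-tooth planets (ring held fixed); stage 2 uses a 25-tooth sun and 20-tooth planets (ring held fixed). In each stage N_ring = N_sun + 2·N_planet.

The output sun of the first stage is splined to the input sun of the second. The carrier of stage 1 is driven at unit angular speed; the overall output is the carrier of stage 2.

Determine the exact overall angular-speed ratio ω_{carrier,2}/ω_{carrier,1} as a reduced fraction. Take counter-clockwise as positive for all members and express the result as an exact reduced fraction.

Stage 1: N_ring = 26 + 2·22 = 70
Stage 1: 26(ω_s−ω_c) = −70(ω_r−ω_c),  ω_r=0, ω_c=1
Stage 1: ω_s = 1 − (70/26)(0−1) = 48/13
  ⇒ ω_s¹/ω_c¹ = 48/13
Stage 2: N_ring = 25 + 2·20 = 65
Stage 2: 25(ω_s−ω_c) = −65(ω_r−ω_c),  ω_r=0, ω_s=1
Stage 2: 25(1−ω_c) = −65(0−ω_c)  ⇒  90ω_c = 25  ⇒  ω_c = 5/18
  ⇒ ω_c²/ω_s² = 5/18
Coupling ω_s² = ω_s¹ ⇒ overall = 48/13 × 5/18 = 40/39

40/39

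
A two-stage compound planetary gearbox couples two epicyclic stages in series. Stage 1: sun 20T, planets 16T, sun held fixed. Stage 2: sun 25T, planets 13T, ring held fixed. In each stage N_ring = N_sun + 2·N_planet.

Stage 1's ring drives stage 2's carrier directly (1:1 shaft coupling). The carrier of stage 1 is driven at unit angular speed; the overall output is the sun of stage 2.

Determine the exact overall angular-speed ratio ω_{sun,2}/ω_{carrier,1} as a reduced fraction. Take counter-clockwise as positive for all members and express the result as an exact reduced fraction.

1368/325

Stage 1: N_ring = 20 + 2·16 = 52
Stage 1: 20(ω_s−ω_c) = −52(ω_r−ω_c),  ω_s=0, ω_c=1
Stage 1: ω_r = 1 − (20/52)(0−1) = 18/13
  ⇒ ω_r¹/ω_c¹ = 18/13
Stage 2: N_ring = 25 + 2·13 = 51
Stage 2: 25(ω_s−ω_c) = −51(ω_r−ω_c),  ω_r=0, ω_c=1
Stage 2: ω_s = 1 − (51/25)(0−1) = 76/25
  ⇒ ω_s²/ω_c² = 76/25
Coupling ω_c² = ω_r¹ ⇒ overall = 18/13 × 76/25 = 1368/325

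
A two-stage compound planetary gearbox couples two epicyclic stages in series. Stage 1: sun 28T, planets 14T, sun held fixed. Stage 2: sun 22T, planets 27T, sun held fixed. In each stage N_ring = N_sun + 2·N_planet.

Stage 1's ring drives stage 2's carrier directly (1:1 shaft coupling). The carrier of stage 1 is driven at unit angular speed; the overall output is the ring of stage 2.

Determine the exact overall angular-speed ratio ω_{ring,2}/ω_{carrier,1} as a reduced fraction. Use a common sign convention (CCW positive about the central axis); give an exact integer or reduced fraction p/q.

147/76

Stage 1: N_ring = 28 + 2·14 = 56
Stage 1: 28(ω_s−ω_c) = −56(ω_r−ω_c),  ω_s=0, ω_c=1
Stage 1: ω_r = 1 − (28/56)(0−1) = 3/2
  ⇒ ω_r¹/ω_c¹ = 3/2
Stage 2: N_ring = 22 + 2·27 = 76
Stage 2: 22(ω_s−ω_c) = −76(ω_r−ω_c),  ω_s=0, ω_c=1
Stage 2: ω_r = 1 − (22/76)(0−1) = 49/38
  ⇒ ω_r²/ω_c² = 49/38
Coupling ω_c² = ω_r¹ ⇒ overall = 3/2 × 49/38 = 147/76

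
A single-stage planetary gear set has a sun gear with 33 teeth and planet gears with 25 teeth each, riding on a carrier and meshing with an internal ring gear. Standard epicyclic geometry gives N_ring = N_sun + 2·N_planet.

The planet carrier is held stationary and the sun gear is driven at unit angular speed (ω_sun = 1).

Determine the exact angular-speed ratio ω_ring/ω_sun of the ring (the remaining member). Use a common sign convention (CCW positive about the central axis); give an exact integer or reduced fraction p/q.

N_ring = 33 + 2·25 = 83
33(ω_s−ω_c) = −83(ω_r−ω_c),  ω_c=0, ω_s=1
ω_r = 0 − (33/83)(1−0) = -33/83
ω_r/ω_s = -33/83

-33/83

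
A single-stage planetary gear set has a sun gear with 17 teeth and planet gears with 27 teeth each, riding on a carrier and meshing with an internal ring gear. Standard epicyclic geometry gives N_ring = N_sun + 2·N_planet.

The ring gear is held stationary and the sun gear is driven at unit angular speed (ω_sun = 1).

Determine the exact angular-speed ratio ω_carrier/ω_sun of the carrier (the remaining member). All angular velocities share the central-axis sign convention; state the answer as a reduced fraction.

N_ring = 17 + 2·27 = 71
17(ω_s−ω_c) = −71(ω_r−ω_c),  ω_r=0, ω_s=1
17(1−ω_c) = −71(0−ω_c)  ⇒  88ω_c = 17  ⇒  ω_c = 17/88
ω_c/ω_s = 17/88

17/88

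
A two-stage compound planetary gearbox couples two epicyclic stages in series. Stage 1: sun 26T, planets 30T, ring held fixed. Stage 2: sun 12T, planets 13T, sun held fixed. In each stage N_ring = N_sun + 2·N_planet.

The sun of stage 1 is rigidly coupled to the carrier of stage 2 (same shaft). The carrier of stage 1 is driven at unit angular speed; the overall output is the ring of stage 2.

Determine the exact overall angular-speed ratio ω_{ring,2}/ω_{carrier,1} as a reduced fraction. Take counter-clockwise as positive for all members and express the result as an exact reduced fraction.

Stage 1: N_ring = 26 + 2·30 = 86
Stage 1: 26(ω_s−ω_c) = −86(ω_r−ω_c),  ω_r=0, ω_c=1
Stage 1: ω_s = 1 − (86/26)(0−1) = 56/13
  ⇒ ω_s¹/ω_c¹ = 56/13
Stage 2: N_ring = 12 + 2·13 = 38
Stage 2: 12(ω_s−ω_c) = −38(ω_r−ω_c),  ω_s=0, ω_c=1
Stage 2: ω_r = 1 − (12/38)(0−1) = 25/19
  ⇒ ω_r²/ω_c² = 25/19
Coupling ω_c² = ω_s¹ ⇒ overall = 56/13 × 25/19 = 1400/247

1400/247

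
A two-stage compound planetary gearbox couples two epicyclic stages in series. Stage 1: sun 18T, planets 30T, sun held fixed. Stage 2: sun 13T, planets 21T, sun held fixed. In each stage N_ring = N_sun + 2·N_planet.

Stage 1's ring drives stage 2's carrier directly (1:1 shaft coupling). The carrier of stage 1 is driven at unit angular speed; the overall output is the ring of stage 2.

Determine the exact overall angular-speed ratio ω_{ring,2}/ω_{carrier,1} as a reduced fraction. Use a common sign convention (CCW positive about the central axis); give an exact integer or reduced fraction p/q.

1088/715

Stage 1: N_ring = 18 + 2·30 = 78
Stage 1: 18(ω_s−ω_c) = −78(ω_r−ω_c),  ω_s=0, ω_c=1
Stage 1: ω_r = 1 − (18/78)(0−1) = 16/13
  ⇒ ω_r¹/ω_c¹ = 16/13
Stage 2: N_ring = 13 + 2·21 = 55
Stage 2: 13(ω_s−ω_c) = −55(ω_r−ω_c),  ω_s=0, ω_c=1
Stage 2: ω_r = 1 − (13/55)(0−1) = 68/55
  ⇒ ω_r²/ω_c² = 68/55
Coupling ω_c² = ω_r¹ ⇒ overall = 16/13 × 68/55 = 1088/715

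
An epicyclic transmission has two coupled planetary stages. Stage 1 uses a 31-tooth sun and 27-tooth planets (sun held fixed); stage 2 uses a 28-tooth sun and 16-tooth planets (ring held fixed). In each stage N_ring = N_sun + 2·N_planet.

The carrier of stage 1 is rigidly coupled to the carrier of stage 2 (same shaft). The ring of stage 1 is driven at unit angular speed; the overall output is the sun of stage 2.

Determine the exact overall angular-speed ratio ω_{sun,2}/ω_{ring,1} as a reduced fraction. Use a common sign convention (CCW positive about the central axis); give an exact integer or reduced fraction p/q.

Stage 1: N_ring = 31 + 2·27 = 85
Stage 1: 31(ω_s−ω_c) = −85(ω_r−ω_c),  ω_s=0, ω_r=1
Stage 1: 31(0−ω_c) = −85(1−ω_c)  ⇒  116ω_c = 85  ⇒  ω_c = 85/116
  ⇒ ω_c¹/ω_r¹ = 85/116
Stage 2: N_ring = 28 + 2·16 = 60
Stage 2: 28(ω_s−ω_c) = −60(ω_r−ω_c),  ω_r=0, ω_c=1
Stage 2: ω_s = 1 − (60/28)(0−1) = 22/7
  ⇒ ω_s²/ω_c² = 22/7
Coupling ω_c² = ω_c¹ ⇒ overall = 85/116 × 22/7 = 935/406

935/406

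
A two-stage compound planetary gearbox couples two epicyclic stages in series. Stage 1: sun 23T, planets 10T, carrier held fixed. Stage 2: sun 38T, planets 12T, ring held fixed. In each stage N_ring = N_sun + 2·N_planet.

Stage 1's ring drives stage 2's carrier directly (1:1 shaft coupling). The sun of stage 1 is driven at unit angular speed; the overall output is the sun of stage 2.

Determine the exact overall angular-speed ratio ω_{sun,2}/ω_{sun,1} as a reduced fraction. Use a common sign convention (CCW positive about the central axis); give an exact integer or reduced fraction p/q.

Stage 1: N_ring = 23 + 2·10 = 43
Stage 1: 23(ω_s−ω_c) = −43(ω_r−ω_c),  ω_c=0, ω_s=1
Stage 1: ω_r = 0 − (23/43)(1−0) = -23/43
  ⇒ ω_r¹/ω_s¹ = -23/43
Stage 2: N_ring = 38 + 2·12 = 62
Stage 2: 38(ω_s−ω_c) = −62(ω_r−ω_c),  ω_r=0, ω_c=1
Stage 2: ω_s = 1 − (62/38)(0−1) = 50/19
  ⇒ ω_s²/ω_c² = 50/19
Coupling ω_c² = ω_r¹ ⇒ overall = -23/43 × 50/19 = -1150/817

-1150/817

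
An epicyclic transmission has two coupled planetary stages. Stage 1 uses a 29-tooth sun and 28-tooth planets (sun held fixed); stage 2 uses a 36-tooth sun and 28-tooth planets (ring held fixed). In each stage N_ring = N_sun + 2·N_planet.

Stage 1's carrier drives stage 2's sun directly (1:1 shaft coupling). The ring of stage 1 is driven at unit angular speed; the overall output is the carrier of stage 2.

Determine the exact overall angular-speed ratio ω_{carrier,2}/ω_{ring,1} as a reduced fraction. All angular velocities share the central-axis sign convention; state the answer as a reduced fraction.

255/1216

Stage 1: N_ring = 29 + 2·28 = 85
Stage 1: 29(ω_s−ω_c) = −85(ω_r−ω_c),  ω_s=0, ω_r=1
Stage 1: 29(0−ω_c) = −85(1−ω_c)  ⇒  114ω_c = 85  ⇒  ω_c = 85/114
  ⇒ ω_c¹/ω_r¹ = 85/114
Stage 2: N_ring = 36 + 2·28 = 92
Stage 2: 36(ω_s−ω_c) = −92(ω_r−ω_c),  ω_r=0, ω_s=1
Stage 2: 36(1−ω_c) = −92(0−ω_c)  ⇒  128ω_c = 36  ⇒  ω_c = 9/32
  ⇒ ω_c²/ω_s² = 9/32
Coupling ω_s² = ω_c¹ ⇒ overall = 85/114 × 9/32 = 255/1216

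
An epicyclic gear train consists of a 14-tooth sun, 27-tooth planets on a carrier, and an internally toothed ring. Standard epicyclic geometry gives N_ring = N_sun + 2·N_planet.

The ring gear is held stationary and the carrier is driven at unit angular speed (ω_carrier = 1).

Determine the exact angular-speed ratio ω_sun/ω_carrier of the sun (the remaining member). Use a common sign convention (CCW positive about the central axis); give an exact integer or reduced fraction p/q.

41/7

N_ring = 14 + 2·27 = 68
14(ω_s−ω_c) = −68(ω_r−ω_c),  ω_r=0, ω_c=1
ω_s = 1 − (68/14)(0−1) = 41/7
ω_s/ω_c = 41/7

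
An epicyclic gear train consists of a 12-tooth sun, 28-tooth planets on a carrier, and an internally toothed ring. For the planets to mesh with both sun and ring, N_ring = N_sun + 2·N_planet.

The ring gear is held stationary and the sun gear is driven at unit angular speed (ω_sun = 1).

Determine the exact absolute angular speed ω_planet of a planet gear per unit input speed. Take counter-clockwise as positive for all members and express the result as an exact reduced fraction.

N_ring = 12 + 2·28 = 68
12(ω_s−ω_c) = −68(ω_r−ω_c),  ω_r=0, ω_s=1
12(1−ω_c) = −68(0−ω_c)  ⇒  80ω_c = 12  ⇒  ω_c = 3/20
sun–planet: 12·(1−3/20) = −28·(ω_p−ω_c)  ⇒  ω_p−ω_c = −(12/28)·(17/20) = -51/140
ω_p = 3/20 − 51/140 = -3/14

-3/14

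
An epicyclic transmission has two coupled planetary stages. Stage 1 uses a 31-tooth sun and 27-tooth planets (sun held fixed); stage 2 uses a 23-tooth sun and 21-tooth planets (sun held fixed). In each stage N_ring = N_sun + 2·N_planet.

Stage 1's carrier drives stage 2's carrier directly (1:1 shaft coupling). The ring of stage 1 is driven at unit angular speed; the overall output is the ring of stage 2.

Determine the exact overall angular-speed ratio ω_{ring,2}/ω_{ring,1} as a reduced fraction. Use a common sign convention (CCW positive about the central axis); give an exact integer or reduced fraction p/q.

Stage 1: N_ring = 31 + 2·27 = 85
Stage 1: 31(ω_s−ω_c) = −85(ω_r−ω_c),  ω_s=0, ω_r=1
Stage 1: 31(0−ω_c) = −85(1−ω_c)  ⇒  116ω_c = 85  ⇒  ω_c = 85/116
  ⇒ ω_c¹/ω_r¹ = 85/116
Stage 2: N_ring = 23 + 2·21 = 65
Stage 2: 23(ω_s−ω_c) = −65(ω_r−ω_c),  ω_s=0, ω_c=1
Stage 2: ω_r = 1 − (23/65)(0−1) = 88/65
  ⇒ ω_r²/ω_c² = 88/65
Coupling ω_c² = ω_c¹ ⇒ overall = 85/116 × 88/65 = 374/377

374/377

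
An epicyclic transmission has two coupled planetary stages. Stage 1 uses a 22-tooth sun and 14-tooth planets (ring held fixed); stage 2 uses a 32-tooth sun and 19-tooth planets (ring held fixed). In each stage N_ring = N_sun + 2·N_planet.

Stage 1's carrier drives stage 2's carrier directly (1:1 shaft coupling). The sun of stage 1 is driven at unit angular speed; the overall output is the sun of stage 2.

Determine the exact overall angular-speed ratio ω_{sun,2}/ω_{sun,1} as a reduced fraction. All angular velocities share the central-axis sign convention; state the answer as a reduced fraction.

187/192

Stage 1: N_ring = 22 + 2·14 = 50
Stage 1: 22(ω_s−ω_c) = −50(ω_r−ω_c),  ω_r=0, ω_s=1
Stage 1: 22(1−ω_c) = −50(0−ω_c)  ⇒  72ω_c = 22  ⇒  ω_c = 11/36
  ⇒ ω_c¹/ω_s¹ = 11/36
Stage 2: N_ring = 32 + 2·19 = 70
Stage 2: 32(ω_s−ω_c) = −70(ω_r−ω_c),  ω_r=0, ω_c=1
Stage 2: ω_s = 1 − (70/32)(0−1) = 51/16
  ⇒ ω_s²/ω_c² = 51/16
Coupling ω_c² = ω_c¹ ⇒ overall = 11/36 × 51/16 = 187/192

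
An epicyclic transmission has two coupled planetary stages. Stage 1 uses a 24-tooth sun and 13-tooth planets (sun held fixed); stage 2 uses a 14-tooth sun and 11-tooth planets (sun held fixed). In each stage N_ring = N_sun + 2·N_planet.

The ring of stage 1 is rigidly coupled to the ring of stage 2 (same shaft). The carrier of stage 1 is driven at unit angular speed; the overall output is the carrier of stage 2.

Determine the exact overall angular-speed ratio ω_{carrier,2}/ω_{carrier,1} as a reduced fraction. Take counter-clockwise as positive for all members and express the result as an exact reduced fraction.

Stage 1: N_ring = 24 + 2·13 = 50
Stage 1: 24(ω_s−ω_c) = −50(ω_r−ω_c),  ω_s=0, ω_c=1
Stage 1: ω_r = 1 − (24/50)(0−1) = 37/25
  ⇒ ω_r¹/ω_c¹ = 37/25
Stage 2: N_ring = 14 + 2·11 = 36
Stage 2: 14(ω_s−ω_c) = −36(ω_r−ω_c),  ω_s=0, ω_r=1
Stage 2: 14(0−ω_c) = −36(1−ω_c)  ⇒  50ω_c = 36  ⇒  ω_c = 18/25
  ⇒ ω_c²/ω_r² = 18/25
Coupling ω_r² = ω_r¹ ⇒ overall = 37/25 × 18/25 = 666/625

666/625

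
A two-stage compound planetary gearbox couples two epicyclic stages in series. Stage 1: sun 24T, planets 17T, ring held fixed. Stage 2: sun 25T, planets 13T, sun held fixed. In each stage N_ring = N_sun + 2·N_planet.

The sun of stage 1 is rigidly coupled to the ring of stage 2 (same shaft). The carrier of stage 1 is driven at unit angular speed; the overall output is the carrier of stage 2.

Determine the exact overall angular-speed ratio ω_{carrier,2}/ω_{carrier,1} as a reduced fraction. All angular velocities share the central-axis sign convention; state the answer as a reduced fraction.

697/304

Stage 1: N_ring = 24 + 2·17 = 58
Stage 1: 24(ω_s−ω_c) = −58(ω_r−ω_c),  ω_r=0, ω_c=1
Stage 1: ω_s = 1 − (58/24)(0−1) = 41/12
  ⇒ ω_s¹/ω_c¹ = 41/12
Stage 2: N_ring = 25 + 2·13 = 51
Stage 2: 25(ω_s−ω_c) = −51(ω_r−ω_c),  ω_s=0, ω_r=1
Stage 2: 25(0−ω_c) = −51(1−ω_c)  ⇒  76ω_c = 51  ⇒  ω_c = 51/76
  ⇒ ω_c²/ω_r² = 51/76
Coupling ω_r² = ω_s¹ ⇒ overall = 41/12 × 51/76 = 697/304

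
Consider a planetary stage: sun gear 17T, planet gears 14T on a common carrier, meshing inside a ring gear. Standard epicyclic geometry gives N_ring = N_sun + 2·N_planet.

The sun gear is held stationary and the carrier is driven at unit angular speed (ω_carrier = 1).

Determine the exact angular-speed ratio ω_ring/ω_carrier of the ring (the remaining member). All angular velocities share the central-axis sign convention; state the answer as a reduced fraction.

62/45

N_ring = 17 + 2·14 = 45
17(ω_s−ω_c) = −45(ω_r−ω_c),  ω_s=0, ω_c=1
ω_r = 1 − (17/45)(0−1) = 62/45
ω_r/ω_c = 62/45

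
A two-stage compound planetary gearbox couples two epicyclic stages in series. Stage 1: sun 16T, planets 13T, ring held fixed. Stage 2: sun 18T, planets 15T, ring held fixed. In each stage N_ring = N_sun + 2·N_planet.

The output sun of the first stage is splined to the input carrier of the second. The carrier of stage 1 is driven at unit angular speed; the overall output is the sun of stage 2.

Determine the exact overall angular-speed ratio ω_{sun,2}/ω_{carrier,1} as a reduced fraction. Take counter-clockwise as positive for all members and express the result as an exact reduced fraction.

319/24

Stage 1: N_ring = 16 + 2·13 = 42
Stage 1: 16(ω_s−ω_c) = −42(ω_r−ω_c),  ω_r=0, ω_c=1
Stage 1: ω_s = 1 − (42/16)(0−1) = 29/8
  ⇒ ω_s¹/ω_c¹ = 29/8
Stage 2: N_ring = 18 + 2·15 = 48
Stage 2: 18(ω_s−ω_c) = −48(ω_r−ω_c),  ω_r=0, ω_c=1
Stage 2: ω_s = 1 − (48/18)(0−1) = 11/3
  ⇒ ω_s²/ω_c² = 11/3
Coupling ω_c² = ω_s¹ ⇒ overall = 29/8 × 11/3 = 319/24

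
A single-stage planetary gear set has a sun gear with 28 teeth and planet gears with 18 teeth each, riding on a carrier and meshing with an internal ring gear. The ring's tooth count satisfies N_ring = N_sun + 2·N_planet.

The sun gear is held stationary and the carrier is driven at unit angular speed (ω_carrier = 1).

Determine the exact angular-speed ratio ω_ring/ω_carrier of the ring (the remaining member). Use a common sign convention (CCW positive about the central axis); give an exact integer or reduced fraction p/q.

N_ring = 28 + 2·18 = 64
28(ω_s−ω_c) = −64(ω_r−ω_c),  ω_s=0, ω_c=1
ω_r = 1 − (28/64)(0−1) = 23/16
ω_r/ω_c = 23/16

23/16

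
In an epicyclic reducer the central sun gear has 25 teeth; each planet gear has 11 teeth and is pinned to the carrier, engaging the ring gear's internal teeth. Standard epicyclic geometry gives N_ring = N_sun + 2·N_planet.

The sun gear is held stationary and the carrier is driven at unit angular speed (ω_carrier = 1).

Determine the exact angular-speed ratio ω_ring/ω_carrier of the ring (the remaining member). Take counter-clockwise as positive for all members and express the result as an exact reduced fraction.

72/47

N_ring = 25 + 2·11 = 47
25(ω_s−ω_c) = −47(ω_r−ω_c),  ω_s=0, ω_c=1
ω_r = 1 − (25/47)(0−1) = 72/47
ω_r/ω_c = 72/47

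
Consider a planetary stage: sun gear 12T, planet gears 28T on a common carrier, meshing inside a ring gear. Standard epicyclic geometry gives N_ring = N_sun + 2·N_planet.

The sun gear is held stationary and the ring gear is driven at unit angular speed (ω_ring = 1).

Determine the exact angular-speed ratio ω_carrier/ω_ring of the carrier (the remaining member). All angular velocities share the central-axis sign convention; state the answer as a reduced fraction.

17/20

N_ring = 12 + 2·28 = 68
12(ω_s−ω_c) = −68(ω_r−ω_c),  ω_s=0, ω_r=1
12(0−ω_c) = −68(1−ω_c)  ⇒  80ω_c = 68  ⇒  ω_c = 17/20
ω_c/ω_r = 17/20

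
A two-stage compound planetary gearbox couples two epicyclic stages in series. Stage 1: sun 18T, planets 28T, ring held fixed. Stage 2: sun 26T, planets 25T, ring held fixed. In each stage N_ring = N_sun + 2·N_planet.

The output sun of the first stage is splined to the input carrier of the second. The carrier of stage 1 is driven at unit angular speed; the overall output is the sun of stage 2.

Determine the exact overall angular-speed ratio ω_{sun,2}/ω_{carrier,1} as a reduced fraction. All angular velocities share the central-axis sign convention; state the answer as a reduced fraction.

Stage 1: N_ring = 18 + 2·28 = 74
Stage 1: 18(ω_s−ω_c) = −74(ω_r−ω_c),  ω_r=0, ω_c=1
Stage 1: ω_s = 1 − (74/18)(0−1) = 46/9
  ⇒ ω_s¹/ω_c¹ = 46/9
Stage 2: N_ring = 26 + 2·25 = 76
Stage 2: 26(ω_s−ω_c) = −76(ω_r−ω_c),  ω_r=0, ω_c=1
Stage 2: ω_s = 1 − (76/26)(0−1) = 51/13
  ⇒ ω_s²/ω_c² = 51/13
Coupling ω_c² = ω_s¹ ⇒ overall = 46/9 × 51/13 = 782/39

782/39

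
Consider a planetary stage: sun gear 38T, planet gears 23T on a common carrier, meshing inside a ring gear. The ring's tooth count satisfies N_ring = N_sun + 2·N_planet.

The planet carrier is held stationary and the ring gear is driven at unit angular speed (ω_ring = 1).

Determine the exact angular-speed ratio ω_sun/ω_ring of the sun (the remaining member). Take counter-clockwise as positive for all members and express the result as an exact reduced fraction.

-42/19

N_ring = 38 + 2·23 = 84
38(ω_s−ω_c) = −84(ω_r−ω_c),  ω_c=0, ω_r=1
ω_s = 0 − (84/38)(1−0) = -42/19
ω_s/ω_r = -42/19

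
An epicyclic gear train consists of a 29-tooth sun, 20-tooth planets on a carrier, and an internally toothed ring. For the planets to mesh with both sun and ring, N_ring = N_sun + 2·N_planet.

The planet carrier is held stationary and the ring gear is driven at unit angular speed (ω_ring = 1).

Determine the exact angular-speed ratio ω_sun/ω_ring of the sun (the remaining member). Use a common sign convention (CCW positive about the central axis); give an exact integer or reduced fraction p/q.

-69/29

N_ring = 29 + 2·20 = 69
29(ω_s−ω_c) = −69(ω_r−ω_c),  ω_c=0, ω_r=1
ω_s = 0 − (69/29)(1−0) = -69/29
ω_s/ω_r = -69/29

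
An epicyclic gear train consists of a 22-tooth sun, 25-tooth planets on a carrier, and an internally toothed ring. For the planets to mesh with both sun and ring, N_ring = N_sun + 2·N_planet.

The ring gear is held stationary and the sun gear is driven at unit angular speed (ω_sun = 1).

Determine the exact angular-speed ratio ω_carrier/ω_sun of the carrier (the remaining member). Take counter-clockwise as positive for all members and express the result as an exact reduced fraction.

11/47

N_ring = 22 + 2·25 = 72
22(ω_s−ω_c) = −72(ω_r−ω_c),  ω_r=0, ω_s=1
22(1−ω_c) = −72(0−ω_c)  ⇒  94ω_c = 22  ⇒  ω_c = 11/47
ω_c/ω_s = 11/47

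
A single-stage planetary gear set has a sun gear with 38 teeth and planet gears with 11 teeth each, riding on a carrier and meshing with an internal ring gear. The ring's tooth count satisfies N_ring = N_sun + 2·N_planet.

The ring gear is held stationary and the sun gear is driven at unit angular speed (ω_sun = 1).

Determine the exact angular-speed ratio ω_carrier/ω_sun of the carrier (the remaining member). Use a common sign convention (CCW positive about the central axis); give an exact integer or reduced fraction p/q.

19/49

N_ring = 38 + 2·11 = 60
38(ω_s−ω_c) = −60(ω_r−ω_c),  ω_r=0, ω_s=1
38(1−ω_c) = −60(0−ω_c)  ⇒  98ω_c = 38  ⇒  ω_c = 19/49
ω_c/ω_s = 19/49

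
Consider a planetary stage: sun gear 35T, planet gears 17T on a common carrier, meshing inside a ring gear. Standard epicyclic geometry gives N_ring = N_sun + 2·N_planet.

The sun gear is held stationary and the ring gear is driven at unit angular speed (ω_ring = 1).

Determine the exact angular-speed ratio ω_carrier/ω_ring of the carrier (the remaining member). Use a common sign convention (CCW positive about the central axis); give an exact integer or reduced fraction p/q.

N_ring = 35 + 2·17 = 69
35(ω_s−ω_c) = −69(ω_r−ω_c),  ω_s=0, ω_r=1
35(0−ω_c) = −69(1−ω_c)  ⇒  104ω_c = 69  ⇒  ω_c = 69/104
ω_c/ω_r = 69/104

69/104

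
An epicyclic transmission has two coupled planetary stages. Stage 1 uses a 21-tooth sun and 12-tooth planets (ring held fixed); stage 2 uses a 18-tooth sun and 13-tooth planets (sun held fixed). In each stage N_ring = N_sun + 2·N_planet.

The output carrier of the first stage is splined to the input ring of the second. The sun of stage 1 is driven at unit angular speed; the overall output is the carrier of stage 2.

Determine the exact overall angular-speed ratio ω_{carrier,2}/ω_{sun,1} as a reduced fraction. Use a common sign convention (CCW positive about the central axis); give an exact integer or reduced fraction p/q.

Stage 1: N_ring = 21 + 2·12 = 45
Stage 1: 21(ω_s−ω_c) = −45(ω_r−ω_c),  ω_r=0, ω_s=1
Stage 1: 21(1−ω_c) = −45(0−ω_c)  ⇒  66ω_c = 21  ⇒  ω_c = 7/22
  ⇒ ω_c¹/ω_s¹ = 7/22
Stage 2: N_ring = 18 + 2·13 = 44
Stage 2: 18(ω_s−ω_c) = −44(ω_r−ω_c),  ω_s=0, ω_r=1
Stage 2: 18(0−ω_c) = −44(1−ω_c)  ⇒  62ω_c = 44  ⇒  ω_c = 22/31
  ⇒ ω_c²/ω_r² = 22/31
Coupling ω_r² = ω_c¹ ⇒ overall = 7/22 × 22/31 = 7/31

7/31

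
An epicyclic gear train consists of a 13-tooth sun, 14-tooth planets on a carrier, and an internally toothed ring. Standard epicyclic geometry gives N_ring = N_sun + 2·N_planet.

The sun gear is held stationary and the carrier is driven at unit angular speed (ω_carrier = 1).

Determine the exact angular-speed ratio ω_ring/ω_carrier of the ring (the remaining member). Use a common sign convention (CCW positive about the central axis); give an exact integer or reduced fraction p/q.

N_ring = 13 + 2·14 = 41
13(ω_s−ω_c) = −41(ω_r−ω_c),  ω_s=0, ω_c=1
ω_r = 1 − (13/41)(0−1) = 54/41
ω_r/ω_c = 54/41

54/41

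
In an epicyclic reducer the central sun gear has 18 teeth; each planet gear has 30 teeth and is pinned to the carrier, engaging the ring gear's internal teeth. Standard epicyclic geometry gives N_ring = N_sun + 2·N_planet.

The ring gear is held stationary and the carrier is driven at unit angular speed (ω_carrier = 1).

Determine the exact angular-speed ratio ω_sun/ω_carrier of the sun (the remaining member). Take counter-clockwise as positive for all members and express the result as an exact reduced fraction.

16/3

N_ring = 18 + 2·30 = 78
18(ω_s−ω_c) = −78(ω_r−ω_c),  ω_r=0, ω_c=1
ω_s = 1 − (78/18)(0−1) = 16/3
ω_s/ω_c = 16/3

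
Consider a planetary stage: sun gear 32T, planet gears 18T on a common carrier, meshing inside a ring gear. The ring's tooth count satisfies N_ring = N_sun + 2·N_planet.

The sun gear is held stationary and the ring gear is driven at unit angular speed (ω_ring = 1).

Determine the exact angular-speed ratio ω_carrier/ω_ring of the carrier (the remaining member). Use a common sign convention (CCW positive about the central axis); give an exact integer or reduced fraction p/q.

N_ring = 32 + 2·18 = 68
32(ω_s−ω_c) = −68(ω_r−ω_c),  ω_s=0, ω_r=1
32(0−ω_c) = −68(1−ω_c)  ⇒  100ω_c = 68  ⇒  ω_c = 17/25
ω_c/ω_r = 17/25

17/25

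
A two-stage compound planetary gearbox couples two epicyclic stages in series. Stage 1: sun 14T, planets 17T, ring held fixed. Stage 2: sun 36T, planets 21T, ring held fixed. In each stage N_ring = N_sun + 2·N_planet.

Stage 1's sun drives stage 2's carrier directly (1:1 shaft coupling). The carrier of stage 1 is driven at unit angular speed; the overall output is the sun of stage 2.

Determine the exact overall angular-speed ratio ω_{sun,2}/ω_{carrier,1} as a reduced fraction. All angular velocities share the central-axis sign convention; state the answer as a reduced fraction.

589/42

Stage 1: N_ring = 14 + 2·17 = 48
Stage 1: 14(ω_s−ω_c) = −48(ω_r−ω_c),  ω_r=0, ω_c=1
Stage 1: ω_s = 1 − (48/14)(0−1) = 31/7
  ⇒ ω_s¹/ω_c¹ = 31/7
Stage 2: N_ring = 36 + 2·21 = 78
Stage 2: 36(ω_s−ω_c) = −78(ω_r−ω_c),  ω_r=0, ω_c=1
Stage 2: ω_s = 1 − (78/36)(0−1) = 19/6
  ⇒ ω_s²/ω_c² = 19/6
Coupling ω_c² = ω_s¹ ⇒ overall = 31/7 × 19/6 = 589/42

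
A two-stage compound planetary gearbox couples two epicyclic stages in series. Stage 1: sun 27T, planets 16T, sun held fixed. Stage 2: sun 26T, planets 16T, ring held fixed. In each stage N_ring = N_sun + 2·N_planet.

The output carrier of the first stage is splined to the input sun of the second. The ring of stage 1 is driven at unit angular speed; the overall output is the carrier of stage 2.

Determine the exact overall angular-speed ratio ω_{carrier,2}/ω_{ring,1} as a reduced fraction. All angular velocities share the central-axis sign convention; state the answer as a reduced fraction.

Stage 1: N_ring = 27 + 2·16 = 59
Stage 1: 27(ω_s−ω_c) = −59(ω_r−ω_c),  ω_s=0, ω_r=1
Stage 1: 27(0−ω_c) = −59(1−ω_c)  ⇒  86ω_c = 59  ⇒  ω_c = 59/86
  ⇒ ω_c¹/ω_r¹ = 59/86
Stage 2: N_ring = 26 + 2·16 = 58
Stage 2: 26(ω_s−ω_c) = −58(ω_r−ω_c),  ω_r=0, ω_s=1
Stage 2: 26(1−ω_c) = −58(0−ω_c)  ⇒  84ω_c = 26  ⇒  ω_c = 13/42
  ⇒ ω_c²/ω_s² = 13/42
Coupling ω_s² = ω_c¹ ⇒ overall = 59/86 × 13/42 = 767/3612

767/3612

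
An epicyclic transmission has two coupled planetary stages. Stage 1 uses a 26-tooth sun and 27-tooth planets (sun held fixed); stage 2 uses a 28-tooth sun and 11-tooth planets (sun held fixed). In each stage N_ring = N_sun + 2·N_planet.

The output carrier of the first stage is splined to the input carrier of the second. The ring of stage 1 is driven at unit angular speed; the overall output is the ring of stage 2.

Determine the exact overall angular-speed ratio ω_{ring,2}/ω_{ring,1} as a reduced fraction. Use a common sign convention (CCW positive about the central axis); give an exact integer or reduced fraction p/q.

312/265

Stage 1: N_ring = 26 + 2·27 = 80
Stage 1: 26(ω_s−ω_c) = −80(ω_r−ω_c),  ω_s=0, ω_r=1
Stage 1: 26(0−ω_c) = −80(1−ω_c)  ⇒  106ω_c = 80  ⇒  ω_c = 40/53
  ⇒ ω_c¹/ω_r¹ = 40/53
Stage 2: N_ring = 28 + 2·11 = 50
Stage 2: 28(ω_s−ω_c) = −50(ω_r−ω_c),  ω_s=0, ω_c=1
Stage 2: ω_r = 1 − (28/50)(0−1) = 39/25
  ⇒ ω_r²/ω_c² = 39/25
Coupling ω_c² = ω_c¹ ⇒ overall = 40/53 × 39/25 = 312/265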